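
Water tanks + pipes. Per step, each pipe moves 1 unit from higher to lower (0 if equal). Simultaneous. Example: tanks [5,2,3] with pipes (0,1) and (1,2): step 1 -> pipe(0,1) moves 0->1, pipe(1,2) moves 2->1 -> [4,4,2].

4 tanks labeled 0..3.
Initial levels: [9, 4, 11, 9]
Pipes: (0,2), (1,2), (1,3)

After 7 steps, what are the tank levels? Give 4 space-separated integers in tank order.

Step 1: flows [2->0,2->1,3->1] -> levels [10 6 9 8]
Step 2: flows [0->2,2->1,3->1] -> levels [9 8 9 7]
Step 3: flows [0=2,2->1,1->3] -> levels [9 8 8 8]
Step 4: flows [0->2,1=2,1=3] -> levels [8 8 9 8]
Step 5: flows [2->0,2->1,1=3] -> levels [9 9 7 8]
Step 6: flows [0->2,1->2,1->3] -> levels [8 7 9 9]
Step 7: flows [2->0,2->1,3->1] -> levels [9 9 7 8]

Answer: 9 9 7 8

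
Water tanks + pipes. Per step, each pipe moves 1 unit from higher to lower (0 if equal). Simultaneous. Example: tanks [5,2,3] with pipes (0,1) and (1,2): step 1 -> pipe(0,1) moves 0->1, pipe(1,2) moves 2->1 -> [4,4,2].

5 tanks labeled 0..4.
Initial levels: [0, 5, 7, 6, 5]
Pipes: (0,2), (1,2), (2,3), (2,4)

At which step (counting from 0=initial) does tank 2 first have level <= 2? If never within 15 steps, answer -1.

Step 1: flows [2->0,2->1,2->3,2->4] -> levels [1 6 3 7 6]
Step 2: flows [2->0,1->2,3->2,4->2] -> levels [2 5 5 6 5]
Step 3: flows [2->0,1=2,3->2,2=4] -> levels [3 5 5 5 5]
Step 4: flows [2->0,1=2,2=3,2=4] -> levels [4 5 4 5 5]
Step 5: flows [0=2,1->2,3->2,4->2] -> levels [4 4 7 4 4]
Step 6: flows [2->0,2->1,2->3,2->4] -> levels [5 5 3 5 5]
Step 7: flows [0->2,1->2,3->2,4->2] -> levels [4 4 7 4 4]
  -> period-2 cycle (repeats step 5); tank 2 never drops to <=2
Tank 2 never reaches <=2 within 15 steps

Answer: -1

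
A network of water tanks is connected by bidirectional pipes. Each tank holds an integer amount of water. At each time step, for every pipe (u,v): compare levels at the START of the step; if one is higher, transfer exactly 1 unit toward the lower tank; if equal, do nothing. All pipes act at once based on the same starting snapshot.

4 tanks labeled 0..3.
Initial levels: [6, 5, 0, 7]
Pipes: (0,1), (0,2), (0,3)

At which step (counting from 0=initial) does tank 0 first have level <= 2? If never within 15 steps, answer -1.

Answer: -1

Derivation:
Step 1: flows [0->1,0->2,3->0] -> levels [5 6 1 6]
Step 2: flows [1->0,0->2,3->0] -> levels [6 5 2 5]
Step 3: flows [0->1,0->2,0->3] -> levels [3 6 3 6]
Step 4: flows [1->0,0=2,3->0] -> levels [5 5 3 5]
Step 5: flows [0=1,0->2,0=3] -> levels [4 5 4 5]
Step 6: flows [1->0,0=2,3->0] -> levels [6 4 4 4]
Step 7: flows [0->1,0->2,0->3] -> levels [3 5 5 5]
Step 8: flows [1->0,2->0,3->0] -> levels [6 4 4 4]
  -> period-2 cycle (repeats step 6); tank 0 never drops to <=2
Tank 0 never reaches <=2 within 15 steps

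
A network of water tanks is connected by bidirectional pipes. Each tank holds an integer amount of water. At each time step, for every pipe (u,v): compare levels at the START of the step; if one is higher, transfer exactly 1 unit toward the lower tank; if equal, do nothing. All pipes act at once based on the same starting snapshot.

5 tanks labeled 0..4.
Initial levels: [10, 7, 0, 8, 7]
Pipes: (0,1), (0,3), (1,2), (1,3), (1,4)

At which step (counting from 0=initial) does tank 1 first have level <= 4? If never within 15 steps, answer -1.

Step 1: flows [0->1,0->3,1->2,3->1,1=4] -> levels [8 8 1 8 7]
Step 2: flows [0=1,0=3,1->2,1=3,1->4] -> levels [8 6 2 8 8]
Step 3: flows [0->1,0=3,1->2,3->1,4->1] -> levels [7 8 3 7 7]
Step 4: flows [1->0,0=3,1->2,1->3,1->4] -> levels [8 4 4 8 8]
Tank 1 first reaches <=4 at step 4

Answer: 4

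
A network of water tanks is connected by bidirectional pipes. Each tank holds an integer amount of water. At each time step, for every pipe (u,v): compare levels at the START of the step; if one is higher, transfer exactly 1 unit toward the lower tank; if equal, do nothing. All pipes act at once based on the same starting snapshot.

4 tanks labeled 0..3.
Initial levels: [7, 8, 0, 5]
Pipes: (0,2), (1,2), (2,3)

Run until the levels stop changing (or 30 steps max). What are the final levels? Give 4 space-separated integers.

Step 1: flows [0->2,1->2,3->2] -> levels [6 7 3 4]
Step 2: flows [0->2,1->2,3->2] -> levels [5 6 6 3]
Step 3: flows [2->0,1=2,2->3] -> levels [6 6 4 4]
Step 4: flows [0->2,1->2,2=3] -> levels [5 5 6 4]
Step 5: flows [2->0,2->1,2->3] -> levels [6 6 3 5]
Step 6: flows [0->2,1->2,3->2] -> levels [5 5 6 4]
  -> period-2 cycle: step 6 state = step 4 state; never stabilizes
  -> state at step 30: (30-4) mod 2 = 0, same as step 4 -> [5 5 6 4]

Answer: 5 5 6 4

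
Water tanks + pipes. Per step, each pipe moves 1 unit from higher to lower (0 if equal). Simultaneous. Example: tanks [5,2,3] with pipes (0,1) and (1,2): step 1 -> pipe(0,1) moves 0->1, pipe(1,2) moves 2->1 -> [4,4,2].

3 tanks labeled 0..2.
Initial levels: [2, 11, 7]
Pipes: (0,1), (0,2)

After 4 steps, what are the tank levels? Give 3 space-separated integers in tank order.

Answer: 7 7 6

Derivation:
Step 1: flows [1->0,2->0] -> levels [4 10 6]
Step 2: flows [1->0,2->0] -> levels [6 9 5]
Step 3: flows [1->0,0->2] -> levels [6 8 6]
Step 4: flows [1->0,0=2] -> levels [7 7 6]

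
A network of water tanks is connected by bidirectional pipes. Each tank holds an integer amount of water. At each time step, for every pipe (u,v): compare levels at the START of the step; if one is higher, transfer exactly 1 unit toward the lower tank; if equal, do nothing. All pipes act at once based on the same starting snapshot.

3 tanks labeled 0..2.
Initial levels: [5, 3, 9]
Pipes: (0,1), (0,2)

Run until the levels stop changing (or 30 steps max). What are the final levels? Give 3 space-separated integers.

Answer: 5 6 6

Derivation:
Step 1: flows [0->1,2->0] -> levels [5 4 8]
Step 2: flows [0->1,2->0] -> levels [5 5 7]
Step 3: flows [0=1,2->0] -> levels [6 5 6]
Step 4: flows [0->1,0=2] -> levels [5 6 6]
Step 5: flows [1->0,2->0] -> levels [7 5 5]
Step 6: flows [0->1,0->2] -> levels [5 6 6]
  -> period-2 cycle: step 6 state = step 4 state; never stabilizes
  -> state at step 30: (30-4) mod 2 = 0, same as step 4 -> [5 6 6]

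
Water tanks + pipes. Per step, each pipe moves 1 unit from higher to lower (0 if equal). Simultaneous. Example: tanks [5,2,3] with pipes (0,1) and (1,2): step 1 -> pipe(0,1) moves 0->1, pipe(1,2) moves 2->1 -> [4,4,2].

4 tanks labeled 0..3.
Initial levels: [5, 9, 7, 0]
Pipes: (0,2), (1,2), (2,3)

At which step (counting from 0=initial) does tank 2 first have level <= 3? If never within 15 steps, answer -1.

Step 1: flows [2->0,1->2,2->3] -> levels [6 8 6 1]
Step 2: flows [0=2,1->2,2->3] -> levels [6 7 6 2]
Step 3: flows [0=2,1->2,2->3] -> levels [6 6 6 3]
Step 4: flows [0=2,1=2,2->3] -> levels [6 6 5 4]
Step 5: flows [0->2,1->2,2->3] -> levels [5 5 6 5]
Step 6: flows [2->0,2->1,2->3] -> levels [6 6 3 6]
Tank 2 first reaches <=3 at step 6

Answer: 6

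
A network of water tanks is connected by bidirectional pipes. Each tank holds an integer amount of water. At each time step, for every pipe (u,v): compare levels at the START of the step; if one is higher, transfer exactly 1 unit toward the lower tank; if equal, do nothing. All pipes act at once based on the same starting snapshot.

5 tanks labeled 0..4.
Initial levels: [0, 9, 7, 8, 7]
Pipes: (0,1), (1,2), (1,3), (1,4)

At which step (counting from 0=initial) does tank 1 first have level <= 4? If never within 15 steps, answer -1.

Step 1: flows [1->0,1->2,1->3,1->4] -> levels [1 5 8 9 8]
Step 2: flows [1->0,2->1,3->1,4->1] -> levels [2 7 7 8 7]
Step 3: flows [1->0,1=2,3->1,1=4] -> levels [3 7 7 7 7]
Step 4: flows [1->0,1=2,1=3,1=4] -> levels [4 6 7 7 7]
Step 5: flows [1->0,2->1,3->1,4->1] -> levels [5 8 6 6 6]
Step 6: flows [1->0,1->2,1->3,1->4] -> levels [6 4 7 7 7]
Tank 1 first reaches <=4 at step 6

Answer: 6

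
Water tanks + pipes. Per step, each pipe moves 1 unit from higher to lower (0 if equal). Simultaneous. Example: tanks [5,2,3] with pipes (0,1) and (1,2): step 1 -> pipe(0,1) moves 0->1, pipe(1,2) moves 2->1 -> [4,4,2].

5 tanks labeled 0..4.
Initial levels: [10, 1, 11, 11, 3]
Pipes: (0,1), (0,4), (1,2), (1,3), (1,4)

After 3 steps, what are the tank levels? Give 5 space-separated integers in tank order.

Answer: 6 7 8 8 7

Derivation:
Step 1: flows [0->1,0->4,2->1,3->1,4->1] -> levels [8 5 10 10 3]
Step 2: flows [0->1,0->4,2->1,3->1,1->4] -> levels [6 7 9 9 5]
Step 3: flows [1->0,0->4,2->1,3->1,1->4] -> levels [6 7 8 8 7]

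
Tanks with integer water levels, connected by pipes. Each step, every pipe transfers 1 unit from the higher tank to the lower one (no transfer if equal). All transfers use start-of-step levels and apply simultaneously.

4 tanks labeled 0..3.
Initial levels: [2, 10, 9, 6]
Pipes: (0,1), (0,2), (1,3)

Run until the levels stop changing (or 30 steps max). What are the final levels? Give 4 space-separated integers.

Answer: 6 8 7 6

Derivation:
Step 1: flows [1->0,2->0,1->3] -> levels [4 8 8 7]
Step 2: flows [1->0,2->0,1->3] -> levels [6 6 7 8]
Step 3: flows [0=1,2->0,3->1] -> levels [7 7 6 7]
Step 4: flows [0=1,0->2,1=3] -> levels [6 7 7 7]
Step 5: flows [1->0,2->0,1=3] -> levels [8 6 6 7]
Step 6: flows [0->1,0->2,3->1] -> levels [6 8 7 6]
Step 7: flows [1->0,2->0,1->3] -> levels [8 6 6 7]
  -> period-2 cycle: step 7 state = step 5 state; never stabilizes
  -> state at step 30: (30-5) mod 2 = 1, same as step 6 -> [6 8 7 6]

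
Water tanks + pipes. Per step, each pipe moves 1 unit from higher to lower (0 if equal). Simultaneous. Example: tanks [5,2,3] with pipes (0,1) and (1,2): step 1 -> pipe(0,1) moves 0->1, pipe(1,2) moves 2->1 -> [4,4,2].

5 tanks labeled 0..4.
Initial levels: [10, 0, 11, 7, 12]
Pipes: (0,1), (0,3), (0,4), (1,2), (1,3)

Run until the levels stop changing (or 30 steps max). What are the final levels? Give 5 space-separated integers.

Answer: 9 6 9 8 8

Derivation:
Step 1: flows [0->1,0->3,4->0,2->1,3->1] -> levels [9 3 10 7 11]
Step 2: flows [0->1,0->3,4->0,2->1,3->1] -> levels [8 6 9 7 10]
Step 3: flows [0->1,0->3,4->0,2->1,3->1] -> levels [7 9 8 7 9]
Step 4: flows [1->0,0=3,4->0,1->2,1->3] -> levels [9 6 9 8 8]
Step 5: flows [0->1,0->3,0->4,2->1,3->1] -> levels [6 9 8 8 9]
Step 6: flows [1->0,3->0,4->0,1->2,1->3] -> levels [9 6 9 8 8]
  -> period-2 cycle: step 6 state = step 4 state; never stabilizes
  -> state at step 30: (30-4) mod 2 = 0, same as step 4 -> [9 6 9 8 8]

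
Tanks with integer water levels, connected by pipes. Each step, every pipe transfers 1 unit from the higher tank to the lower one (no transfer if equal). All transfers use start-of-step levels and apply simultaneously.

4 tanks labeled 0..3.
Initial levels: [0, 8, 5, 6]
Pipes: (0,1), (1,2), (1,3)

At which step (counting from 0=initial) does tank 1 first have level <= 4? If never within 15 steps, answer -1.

Step 1: flows [1->0,1->2,1->3] -> levels [1 5 6 7]
Step 2: flows [1->0,2->1,3->1] -> levels [2 6 5 6]
Step 3: flows [1->0,1->2,1=3] -> levels [3 4 6 6]
Tank 1 first reaches <=4 at step 3

Answer: 3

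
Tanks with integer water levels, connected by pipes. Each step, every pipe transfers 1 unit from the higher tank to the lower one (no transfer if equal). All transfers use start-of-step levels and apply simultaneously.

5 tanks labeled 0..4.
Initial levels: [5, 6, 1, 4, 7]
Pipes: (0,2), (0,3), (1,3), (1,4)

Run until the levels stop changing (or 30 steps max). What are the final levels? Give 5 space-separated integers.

Answer: 5 6 4 3 5

Derivation:
Step 1: flows [0->2,0->3,1->3,4->1] -> levels [3 6 2 6 6]
Step 2: flows [0->2,3->0,1=3,1=4] -> levels [3 6 3 5 6]
Step 3: flows [0=2,3->0,1->3,1=4] -> levels [4 5 3 5 6]
Step 4: flows [0->2,3->0,1=3,4->1] -> levels [4 6 4 4 5]
Step 5: flows [0=2,0=3,1->3,1->4] -> levels [4 4 4 5 6]
Step 6: flows [0=2,3->0,3->1,4->1] -> levels [5 6 4 3 5]
Step 7: flows [0->2,0->3,1->3,1->4] -> levels [3 4 5 5 6]
Step 8: flows [2->0,3->0,3->1,4->1] -> levels [5 6 4 3 5]
  -> period-2 cycle: step 8 state = step 6 state; never stabilizes
  -> state at step 30: (30-6) mod 2 = 0, same as step 6 -> [5 6 4 3 5]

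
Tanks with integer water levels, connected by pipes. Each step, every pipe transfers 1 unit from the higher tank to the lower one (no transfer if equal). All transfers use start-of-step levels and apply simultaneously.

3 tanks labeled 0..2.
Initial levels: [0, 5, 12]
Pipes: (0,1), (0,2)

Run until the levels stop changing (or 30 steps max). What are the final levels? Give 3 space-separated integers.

Step 1: flows [1->0,2->0] -> levels [2 4 11]
Step 2: flows [1->0,2->0] -> levels [4 3 10]
Step 3: flows [0->1,2->0] -> levels [4 4 9]
Step 4: flows [0=1,2->0] -> levels [5 4 8]
Step 5: flows [0->1,2->0] -> levels [5 5 7]
Step 6: flows [0=1,2->0] -> levels [6 5 6]
Step 7: flows [0->1,0=2] -> levels [5 6 6]
Step 8: flows [1->0,2->0] -> levels [7 5 5]
Step 9: flows [0->1,0->2] -> levels [5 6 6]
  -> period-2 cycle: step 9 state = step 7 state; never stabilizes
  -> state at step 30: (30-7) mod 2 = 1, same as step 8 -> [7 5 5]

Answer: 7 5 5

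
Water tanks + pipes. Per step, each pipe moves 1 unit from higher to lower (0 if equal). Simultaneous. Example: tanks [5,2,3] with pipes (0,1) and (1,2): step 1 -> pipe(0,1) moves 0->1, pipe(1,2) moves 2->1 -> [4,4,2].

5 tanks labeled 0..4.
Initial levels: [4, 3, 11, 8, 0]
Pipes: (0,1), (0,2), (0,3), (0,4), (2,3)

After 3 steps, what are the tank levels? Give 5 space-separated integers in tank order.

Step 1: flows [0->1,2->0,3->0,0->4,2->3] -> levels [4 4 9 8 1]
Step 2: flows [0=1,2->0,3->0,0->4,2->3] -> levels [5 4 7 8 2]
Step 3: flows [0->1,2->0,3->0,0->4,3->2] -> levels [5 5 7 6 3]

Answer: 5 5 7 6 3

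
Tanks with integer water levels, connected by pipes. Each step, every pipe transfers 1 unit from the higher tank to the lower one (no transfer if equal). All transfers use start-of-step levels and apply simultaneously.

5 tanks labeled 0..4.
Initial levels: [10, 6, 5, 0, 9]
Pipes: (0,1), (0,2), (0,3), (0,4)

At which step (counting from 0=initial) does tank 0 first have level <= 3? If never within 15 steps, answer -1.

Step 1: flows [0->1,0->2,0->3,0->4] -> levels [6 7 6 1 10]
Step 2: flows [1->0,0=2,0->3,4->0] -> levels [7 6 6 2 9]
Step 3: flows [0->1,0->2,0->3,4->0] -> levels [5 7 7 3 8]
Step 4: flows [1->0,2->0,0->3,4->0] -> levels [7 6 6 4 7]
Step 5: flows [0->1,0->2,0->3,0=4] -> levels [4 7 7 5 7]
Step 6: flows [1->0,2->0,3->0,4->0] -> levels [8 6 6 4 6]
Step 7: flows [0->1,0->2,0->3,0->4] -> levels [4 7 7 5 7]
  -> period-2 cycle (repeats step 5); tank 0 never drops to <=3
Tank 0 never reaches <=3 within 15 steps

Answer: -1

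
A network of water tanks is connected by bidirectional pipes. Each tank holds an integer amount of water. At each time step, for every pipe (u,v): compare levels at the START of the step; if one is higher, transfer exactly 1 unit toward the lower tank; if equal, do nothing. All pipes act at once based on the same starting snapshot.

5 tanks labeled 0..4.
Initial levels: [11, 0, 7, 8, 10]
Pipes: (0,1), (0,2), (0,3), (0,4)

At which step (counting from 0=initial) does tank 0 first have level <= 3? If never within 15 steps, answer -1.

Step 1: flows [0->1,0->2,0->3,0->4] -> levels [7 1 8 9 11]
Step 2: flows [0->1,2->0,3->0,4->0] -> levels [9 2 7 8 10]
Step 3: flows [0->1,0->2,0->3,4->0] -> levels [7 3 8 9 9]
Step 4: flows [0->1,2->0,3->0,4->0] -> levels [9 4 7 8 8]
Step 5: flows [0->1,0->2,0->3,0->4] -> levels [5 5 8 9 9]
Step 6: flows [0=1,2->0,3->0,4->0] -> levels [8 5 7 8 8]
Step 7: flows [0->1,0->2,0=3,0=4] -> levels [6 6 8 8 8]
Step 8: flows [0=1,2->0,3->0,4->0] -> levels [9 6 7 7 7]
Step 9: flows [0->1,0->2,0->3,0->4] -> levels [5 7 8 8 8]
Step 10: flows [1->0,2->0,3->0,4->0] -> levels [9 6 7 7 7]
  -> period-2 cycle (repeats step 8); tank 0 never drops to <=3
Tank 0 never reaches <=3 within 15 steps

Answer: -1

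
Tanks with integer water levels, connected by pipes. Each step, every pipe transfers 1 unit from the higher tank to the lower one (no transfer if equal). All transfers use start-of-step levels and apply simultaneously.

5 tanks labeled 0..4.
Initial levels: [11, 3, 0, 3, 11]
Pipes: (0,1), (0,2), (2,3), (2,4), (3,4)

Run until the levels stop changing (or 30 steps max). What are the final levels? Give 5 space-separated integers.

Step 1: flows [0->1,0->2,3->2,4->2,4->3] -> levels [9 4 3 3 9]
Step 2: flows [0->1,0->2,2=3,4->2,4->3] -> levels [7 5 5 4 7]
Step 3: flows [0->1,0->2,2->3,4->2,4->3] -> levels [5 6 6 6 5]
Step 4: flows [1->0,2->0,2=3,2->4,3->4] -> levels [7 5 4 5 7]
Step 5: flows [0->1,0->2,3->2,4->2,4->3] -> levels [5 6 7 5 5]
Step 6: flows [1->0,2->0,2->3,2->4,3=4] -> levels [7 5 4 6 6]
Step 7: flows [0->1,0->2,3->2,4->2,3=4] -> levels [5 6 7 5 5]
  -> period-2 cycle: step 7 state = step 5 state; never stabilizes
  -> state at step 30: (30-5) mod 2 = 1, same as step 6 -> [7 5 4 6 6]

Answer: 7 5 4 6 6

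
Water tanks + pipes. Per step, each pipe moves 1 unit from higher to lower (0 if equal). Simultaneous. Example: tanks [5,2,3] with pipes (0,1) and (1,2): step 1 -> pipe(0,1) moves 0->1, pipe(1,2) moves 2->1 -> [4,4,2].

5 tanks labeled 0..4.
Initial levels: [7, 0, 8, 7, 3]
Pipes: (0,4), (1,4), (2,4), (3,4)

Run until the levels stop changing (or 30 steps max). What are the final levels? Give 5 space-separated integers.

Step 1: flows [0->4,4->1,2->4,3->4] -> levels [6 1 7 6 5]
Step 2: flows [0->4,4->1,2->4,3->4] -> levels [5 2 6 5 7]
Step 3: flows [4->0,4->1,4->2,4->3] -> levels [6 3 7 6 3]
Step 4: flows [0->4,1=4,2->4,3->4] -> levels [5 3 6 5 6]
Step 5: flows [4->0,4->1,2=4,4->3] -> levels [6 4 6 6 3]
Step 6: flows [0->4,1->4,2->4,3->4] -> levels [5 3 5 5 7]
Step 7: flows [4->0,4->1,4->2,4->3] -> levels [6 4 6 6 3]
  -> period-2 cycle: step 7 state = step 5 state; never stabilizes
  -> state at step 30: (30-5) mod 2 = 1, same as step 6 -> [5 3 5 5 7]

Answer: 5 3 5 5 7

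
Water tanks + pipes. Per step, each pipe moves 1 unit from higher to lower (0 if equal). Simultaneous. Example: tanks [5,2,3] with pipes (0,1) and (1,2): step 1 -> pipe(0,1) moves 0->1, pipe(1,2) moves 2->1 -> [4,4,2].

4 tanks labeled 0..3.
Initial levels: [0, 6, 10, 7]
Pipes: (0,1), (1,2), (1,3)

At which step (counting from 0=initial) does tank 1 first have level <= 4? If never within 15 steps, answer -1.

Answer: -1

Derivation:
Step 1: flows [1->0,2->1,3->1] -> levels [1 7 9 6]
Step 2: flows [1->0,2->1,1->3] -> levels [2 6 8 7]
Step 3: flows [1->0,2->1,3->1] -> levels [3 7 7 6]
Step 4: flows [1->0,1=2,1->3] -> levels [4 5 7 7]
Step 5: flows [1->0,2->1,3->1] -> levels [5 6 6 6]
Step 6: flows [1->0,1=2,1=3] -> levels [6 5 6 6]
Step 7: flows [0->1,2->1,3->1] -> levels [5 8 5 5]
Step 8: flows [1->0,1->2,1->3] -> levels [6 5 6 6]
  -> period-2 cycle (repeats step 6); tank 1 never drops to <=4
Tank 1 never reaches <=4 within 15 steps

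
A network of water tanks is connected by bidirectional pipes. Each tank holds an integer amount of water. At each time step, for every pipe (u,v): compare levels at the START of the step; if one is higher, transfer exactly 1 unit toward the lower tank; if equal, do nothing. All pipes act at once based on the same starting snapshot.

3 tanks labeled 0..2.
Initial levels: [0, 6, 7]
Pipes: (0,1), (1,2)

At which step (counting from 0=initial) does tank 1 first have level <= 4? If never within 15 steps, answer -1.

Answer: 4

Derivation:
Step 1: flows [1->0,2->1] -> levels [1 6 6]
Step 2: flows [1->0,1=2] -> levels [2 5 6]
Step 3: flows [1->0,2->1] -> levels [3 5 5]
Step 4: flows [1->0,1=2] -> levels [4 4 5]
Tank 1 first reaches <=4 at step 4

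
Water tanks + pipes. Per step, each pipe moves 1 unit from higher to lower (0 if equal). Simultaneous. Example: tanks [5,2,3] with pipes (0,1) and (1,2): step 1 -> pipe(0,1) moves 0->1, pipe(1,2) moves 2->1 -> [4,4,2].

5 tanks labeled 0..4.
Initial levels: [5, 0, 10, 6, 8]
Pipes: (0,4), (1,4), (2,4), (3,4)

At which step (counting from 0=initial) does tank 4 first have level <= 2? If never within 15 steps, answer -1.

Step 1: flows [4->0,4->1,2->4,4->3] -> levels [6 1 9 7 6]
Step 2: flows [0=4,4->1,2->4,3->4] -> levels [6 2 8 6 7]
Step 3: flows [4->0,4->1,2->4,4->3] -> levels [7 3 7 7 5]
Step 4: flows [0->4,4->1,2->4,3->4] -> levels [6 4 6 6 7]
Step 5: flows [4->0,4->1,4->2,4->3] -> levels [7 5 7 7 3]
Step 6: flows [0->4,1->4,2->4,3->4] -> levels [6 4 6 6 7]
  -> period-2 cycle (repeats step 4); tank 4 never drops to <=2
Tank 4 never reaches <=2 within 15 steps

Answer: -1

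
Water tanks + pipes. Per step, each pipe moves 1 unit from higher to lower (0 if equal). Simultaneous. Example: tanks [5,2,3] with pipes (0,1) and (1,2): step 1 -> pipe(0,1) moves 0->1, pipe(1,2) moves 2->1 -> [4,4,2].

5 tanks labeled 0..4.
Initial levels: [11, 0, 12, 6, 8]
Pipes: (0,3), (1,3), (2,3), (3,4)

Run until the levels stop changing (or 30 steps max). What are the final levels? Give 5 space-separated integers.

Answer: 8 8 8 5 8

Derivation:
Step 1: flows [0->3,3->1,2->3,4->3] -> levels [10 1 11 8 7]
Step 2: flows [0->3,3->1,2->3,3->4] -> levels [9 2 10 8 8]
Step 3: flows [0->3,3->1,2->3,3=4] -> levels [8 3 9 9 8]
Step 4: flows [3->0,3->1,2=3,3->4] -> levels [9 4 9 6 9]
Step 5: flows [0->3,3->1,2->3,4->3] -> levels [8 5 8 8 8]
Step 6: flows [0=3,3->1,2=3,3=4] -> levels [8 6 8 7 8]
Step 7: flows [0->3,3->1,2->3,4->3] -> levels [7 7 7 9 7]
Step 8: flows [3->0,3->1,3->2,3->4] -> levels [8 8 8 5 8]
Step 9: flows [0->3,1->3,2->3,4->3] -> levels [7 7 7 9 7]
  -> period-2 cycle: step 9 state = step 7 state; never stabilizes
  -> state at step 30: (30-7) mod 2 = 1, same as step 8 -> [8 8 8 5 8]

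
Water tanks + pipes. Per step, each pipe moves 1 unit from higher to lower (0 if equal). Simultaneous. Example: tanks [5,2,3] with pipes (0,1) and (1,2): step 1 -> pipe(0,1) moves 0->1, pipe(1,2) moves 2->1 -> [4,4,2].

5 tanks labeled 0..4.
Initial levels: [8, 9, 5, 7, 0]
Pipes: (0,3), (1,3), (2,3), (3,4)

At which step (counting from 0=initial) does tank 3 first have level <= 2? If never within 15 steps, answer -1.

Step 1: flows [0->3,1->3,3->2,3->4] -> levels [7 8 6 7 1]
Step 2: flows [0=3,1->3,3->2,3->4] -> levels [7 7 7 6 2]
Step 3: flows [0->3,1->3,2->3,3->4] -> levels [6 6 6 8 3]
Step 4: flows [3->0,3->1,3->2,3->4] -> levels [7 7 7 4 4]
Step 5: flows [0->3,1->3,2->3,3=4] -> levels [6 6 6 7 4]
Step 6: flows [3->0,3->1,3->2,3->4] -> levels [7 7 7 3 5]
Step 7: flows [0->3,1->3,2->3,4->3] -> levels [6 6 6 7 4]
  -> period-2 cycle (repeats step 5); tank 3 never drops to <=2
Tank 3 never reaches <=2 within 15 steps

Answer: -1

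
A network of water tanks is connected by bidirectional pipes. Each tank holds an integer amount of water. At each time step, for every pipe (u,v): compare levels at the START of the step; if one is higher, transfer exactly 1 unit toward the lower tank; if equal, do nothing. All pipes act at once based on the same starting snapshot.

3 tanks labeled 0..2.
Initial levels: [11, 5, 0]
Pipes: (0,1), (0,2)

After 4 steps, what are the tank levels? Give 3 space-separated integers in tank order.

Step 1: flows [0->1,0->2] -> levels [9 6 1]
Step 2: flows [0->1,0->2] -> levels [7 7 2]
Step 3: flows [0=1,0->2] -> levels [6 7 3]
Step 4: flows [1->0,0->2] -> levels [6 6 4]

Answer: 6 6 4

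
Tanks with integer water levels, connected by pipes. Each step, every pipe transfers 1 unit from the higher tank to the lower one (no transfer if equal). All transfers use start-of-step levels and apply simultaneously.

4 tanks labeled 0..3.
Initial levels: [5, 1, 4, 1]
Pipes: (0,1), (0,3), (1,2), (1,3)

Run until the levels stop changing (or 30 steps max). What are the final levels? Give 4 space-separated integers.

Step 1: flows [0->1,0->3,2->1,1=3] -> levels [3 3 3 2]
Step 2: flows [0=1,0->3,1=2,1->3] -> levels [2 2 3 4]
Step 3: flows [0=1,3->0,2->1,3->1] -> levels [3 4 2 2]
Step 4: flows [1->0,0->3,1->2,1->3] -> levels [3 1 3 4]
Step 5: flows [0->1,3->0,2->1,3->1] -> levels [3 4 2 2]
  -> period-2 cycle: step 5 state = step 3 state; never stabilizes
  -> state at step 30: (30-3) mod 2 = 1, same as step 4 -> [3 1 3 4]

Answer: 3 1 3 4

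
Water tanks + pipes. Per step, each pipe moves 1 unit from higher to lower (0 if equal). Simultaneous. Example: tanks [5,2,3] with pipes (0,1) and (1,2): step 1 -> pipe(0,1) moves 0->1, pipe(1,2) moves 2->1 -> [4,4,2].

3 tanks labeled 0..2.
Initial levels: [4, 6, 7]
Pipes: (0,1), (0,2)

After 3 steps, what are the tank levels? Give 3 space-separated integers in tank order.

Answer: 7 5 5

Derivation:
Step 1: flows [1->0,2->0] -> levels [6 5 6]
Step 2: flows [0->1,0=2] -> levels [5 6 6]
Step 3: flows [1->0,2->0] -> levels [7 5 5]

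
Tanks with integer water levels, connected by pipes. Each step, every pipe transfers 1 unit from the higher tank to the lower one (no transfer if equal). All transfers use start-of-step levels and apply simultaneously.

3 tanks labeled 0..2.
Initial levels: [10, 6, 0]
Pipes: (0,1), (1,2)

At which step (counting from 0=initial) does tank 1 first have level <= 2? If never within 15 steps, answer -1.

Answer: -1

Derivation:
Step 1: flows [0->1,1->2] -> levels [9 6 1]
Step 2: flows [0->1,1->2] -> levels [8 6 2]
Step 3: flows [0->1,1->2] -> levels [7 6 3]
Step 4: flows [0->1,1->2] -> levels [6 6 4]
Step 5: flows [0=1,1->2] -> levels [6 5 5]
Step 6: flows [0->1,1=2] -> levels [5 6 5]
Step 7: flows [1->0,1->2] -> levels [6 4 6]
Step 8: flows [0->1,2->1] -> levels [5 6 5]
  -> period-2 cycle (repeats step 6); tank 1 never drops to <=2
Tank 1 never reaches <=2 within 15 steps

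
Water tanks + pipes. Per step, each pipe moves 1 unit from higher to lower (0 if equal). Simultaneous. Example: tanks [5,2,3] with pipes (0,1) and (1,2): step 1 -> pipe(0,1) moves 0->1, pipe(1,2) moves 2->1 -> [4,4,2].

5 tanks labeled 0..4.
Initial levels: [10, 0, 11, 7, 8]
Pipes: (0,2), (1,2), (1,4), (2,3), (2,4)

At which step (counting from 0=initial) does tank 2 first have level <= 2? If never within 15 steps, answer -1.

Step 1: flows [2->0,2->1,4->1,2->3,2->4] -> levels [11 2 7 8 8]
Step 2: flows [0->2,2->1,4->1,3->2,4->2] -> levels [10 4 9 7 6]
Step 3: flows [0->2,2->1,4->1,2->3,2->4] -> levels [9 6 7 8 6]
Step 4: flows [0->2,2->1,1=4,3->2,2->4] -> levels [8 7 7 7 7]
Step 5: flows [0->2,1=2,1=4,2=3,2=4] -> levels [7 7 8 7 7]
Step 6: flows [2->0,2->1,1=4,2->3,2->4] -> levels [8 8 4 8 8]
Step 7: flows [0->2,1->2,1=4,3->2,4->2] -> levels [7 7 8 7 7]
  -> period-2 cycle (repeats step 5); tank 2 never drops to <=2
Tank 2 never reaches <=2 within 15 steps

Answer: -1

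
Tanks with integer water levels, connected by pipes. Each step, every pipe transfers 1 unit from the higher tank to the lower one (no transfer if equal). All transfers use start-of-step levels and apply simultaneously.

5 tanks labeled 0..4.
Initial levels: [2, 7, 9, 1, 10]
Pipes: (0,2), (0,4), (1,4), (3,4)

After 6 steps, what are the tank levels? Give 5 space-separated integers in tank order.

Answer: 5 5 7 5 7

Derivation:
Step 1: flows [2->0,4->0,4->1,4->3] -> levels [4 8 8 2 7]
Step 2: flows [2->0,4->0,1->4,4->3] -> levels [6 7 7 3 6]
Step 3: flows [2->0,0=4,1->4,4->3] -> levels [7 6 6 4 6]
Step 4: flows [0->2,0->4,1=4,4->3] -> levels [5 6 7 5 6]
Step 5: flows [2->0,4->0,1=4,4->3] -> levels [7 6 6 6 4]
Step 6: flows [0->2,0->4,1->4,3->4] -> levels [5 5 7 5 7]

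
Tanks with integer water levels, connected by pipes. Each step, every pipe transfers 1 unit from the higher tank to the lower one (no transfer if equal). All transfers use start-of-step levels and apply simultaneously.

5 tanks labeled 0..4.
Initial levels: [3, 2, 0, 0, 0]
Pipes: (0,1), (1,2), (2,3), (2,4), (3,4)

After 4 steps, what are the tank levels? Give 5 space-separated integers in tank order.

Step 1: flows [0->1,1->2,2=3,2=4,3=4] -> levels [2 2 1 0 0]
Step 2: flows [0=1,1->2,2->3,2->4,3=4] -> levels [2 1 0 1 1]
Step 3: flows [0->1,1->2,3->2,4->2,3=4] -> levels [1 1 3 0 0]
Step 4: flows [0=1,2->1,2->3,2->4,3=4] -> levels [1 2 0 1 1]

Answer: 1 2 0 1 1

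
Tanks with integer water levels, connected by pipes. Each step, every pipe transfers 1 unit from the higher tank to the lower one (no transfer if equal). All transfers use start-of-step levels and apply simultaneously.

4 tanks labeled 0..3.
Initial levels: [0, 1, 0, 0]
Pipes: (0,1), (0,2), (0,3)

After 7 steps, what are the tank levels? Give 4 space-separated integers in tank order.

Step 1: flows [1->0,0=2,0=3] -> levels [1 0 0 0]
Step 2: flows [0->1,0->2,0->3] -> levels [-2 1 1 1]
Step 3: flows [1->0,2->0,3->0] -> levels [1 0 0 0]
  -> period-2 cycle: step 3 state = step 1 state
  -> state at step 7: (7-1) mod 2 = 0, same as step 1 -> [1 0 0 0]

Answer: 1 0 0 0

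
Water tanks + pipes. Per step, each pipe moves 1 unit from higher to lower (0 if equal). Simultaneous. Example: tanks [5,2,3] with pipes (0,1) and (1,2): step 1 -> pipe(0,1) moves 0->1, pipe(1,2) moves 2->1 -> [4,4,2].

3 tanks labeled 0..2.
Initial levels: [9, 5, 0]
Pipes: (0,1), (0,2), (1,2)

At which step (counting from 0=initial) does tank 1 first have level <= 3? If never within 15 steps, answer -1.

Step 1: flows [0->1,0->2,1->2] -> levels [7 5 2]
Step 2: flows [0->1,0->2,1->2] -> levels [5 5 4]
Step 3: flows [0=1,0->2,1->2] -> levels [4 4 6]
Step 4: flows [0=1,2->0,2->1] -> levels [5 5 4]
  -> period-2 cycle (repeats step 2); tank 1 never drops to <=3
Tank 1 never reaches <=3 within 15 steps

Answer: -1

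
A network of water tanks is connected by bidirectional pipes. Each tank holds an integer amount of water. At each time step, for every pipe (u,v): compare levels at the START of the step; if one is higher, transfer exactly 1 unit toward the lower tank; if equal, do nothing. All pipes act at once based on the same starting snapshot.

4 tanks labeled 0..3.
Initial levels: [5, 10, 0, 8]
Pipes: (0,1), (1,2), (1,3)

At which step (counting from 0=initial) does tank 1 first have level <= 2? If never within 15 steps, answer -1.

Step 1: flows [1->0,1->2,1->3] -> levels [6 7 1 9]
Step 2: flows [1->0,1->2,3->1] -> levels [7 6 2 8]
Step 3: flows [0->1,1->2,3->1] -> levels [6 7 3 7]
Step 4: flows [1->0,1->2,1=3] -> levels [7 5 4 7]
Step 5: flows [0->1,1->2,3->1] -> levels [6 6 5 6]
Step 6: flows [0=1,1->2,1=3] -> levels [6 5 6 6]
Step 7: flows [0->1,2->1,3->1] -> levels [5 8 5 5]
Step 8: flows [1->0,1->2,1->3] -> levels [6 5 6 6]
  -> period-2 cycle (repeats step 6); tank 1 never drops to <=2
Tank 1 never reaches <=2 within 15 steps

Answer: -1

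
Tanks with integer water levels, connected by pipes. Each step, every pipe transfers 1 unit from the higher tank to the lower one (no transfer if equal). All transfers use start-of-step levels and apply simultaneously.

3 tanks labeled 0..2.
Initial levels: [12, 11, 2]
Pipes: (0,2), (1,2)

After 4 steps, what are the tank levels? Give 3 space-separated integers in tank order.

Step 1: flows [0->2,1->2] -> levels [11 10 4]
Step 2: flows [0->2,1->2] -> levels [10 9 6]
Step 3: flows [0->2,1->2] -> levels [9 8 8]
Step 4: flows [0->2,1=2] -> levels [8 8 9]

Answer: 8 8 9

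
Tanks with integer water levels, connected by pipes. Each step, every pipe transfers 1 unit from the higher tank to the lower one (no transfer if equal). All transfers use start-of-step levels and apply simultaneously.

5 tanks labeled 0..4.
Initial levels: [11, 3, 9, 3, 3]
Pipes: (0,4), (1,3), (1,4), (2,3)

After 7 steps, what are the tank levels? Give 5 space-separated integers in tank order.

Step 1: flows [0->4,1=3,1=4,2->3] -> levels [10 3 8 4 4]
Step 2: flows [0->4,3->1,4->1,2->3] -> levels [9 5 7 4 4]
Step 3: flows [0->4,1->3,1->4,2->3] -> levels [8 3 6 6 6]
Step 4: flows [0->4,3->1,4->1,2=3] -> levels [7 5 6 5 6]
Step 5: flows [0->4,1=3,4->1,2->3] -> levels [6 6 5 6 6]
Step 6: flows [0=4,1=3,1=4,3->2] -> levels [6 6 6 5 6]
Step 7: flows [0=4,1->3,1=4,2->3] -> levels [6 5 5 7 6]

Answer: 6 5 5 7 6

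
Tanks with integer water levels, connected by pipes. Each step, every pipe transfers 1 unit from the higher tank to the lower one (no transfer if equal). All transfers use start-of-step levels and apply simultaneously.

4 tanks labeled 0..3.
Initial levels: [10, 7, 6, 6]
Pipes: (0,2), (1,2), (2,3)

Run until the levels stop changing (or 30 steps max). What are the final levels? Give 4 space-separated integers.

Step 1: flows [0->2,1->2,2=3] -> levels [9 6 8 6]
Step 2: flows [0->2,2->1,2->3] -> levels [8 7 7 7]
Step 3: flows [0->2,1=2,2=3] -> levels [7 7 8 7]
Step 4: flows [2->0,2->1,2->3] -> levels [8 8 5 8]
Step 5: flows [0->2,1->2,3->2] -> levels [7 7 8 7]
  -> period-2 cycle: step 5 state = step 3 state; never stabilizes
  -> state at step 30: (30-3) mod 2 = 1, same as step 4 -> [8 8 5 8]

Answer: 8 8 5 8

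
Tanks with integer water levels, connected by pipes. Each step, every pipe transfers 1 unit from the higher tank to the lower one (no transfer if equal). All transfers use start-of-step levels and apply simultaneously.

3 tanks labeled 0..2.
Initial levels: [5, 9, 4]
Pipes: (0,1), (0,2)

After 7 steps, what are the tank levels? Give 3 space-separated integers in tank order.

Step 1: flows [1->0,0->2] -> levels [5 8 5]
Step 2: flows [1->0,0=2] -> levels [6 7 5]
Step 3: flows [1->0,0->2] -> levels [6 6 6]
Step 4: flows [0=1,0=2] -> levels [6 6 6]
  -> stable; steps 5..7 unchanged -> [6 6 6]

Answer: 6 6 6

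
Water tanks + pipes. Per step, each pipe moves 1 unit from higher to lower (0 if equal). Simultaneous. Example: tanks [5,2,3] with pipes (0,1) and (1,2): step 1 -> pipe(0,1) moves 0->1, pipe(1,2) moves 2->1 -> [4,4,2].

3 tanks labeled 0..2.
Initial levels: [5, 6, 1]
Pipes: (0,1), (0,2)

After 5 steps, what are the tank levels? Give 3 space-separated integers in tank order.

Step 1: flows [1->0,0->2] -> levels [5 5 2]
Step 2: flows [0=1,0->2] -> levels [4 5 3]
Step 3: flows [1->0,0->2] -> levels [4 4 4]
Step 4: flows [0=1,0=2] -> levels [4 4 4]
  -> stable; steps 5..5 unchanged -> [4 4 4]

Answer: 4 4 4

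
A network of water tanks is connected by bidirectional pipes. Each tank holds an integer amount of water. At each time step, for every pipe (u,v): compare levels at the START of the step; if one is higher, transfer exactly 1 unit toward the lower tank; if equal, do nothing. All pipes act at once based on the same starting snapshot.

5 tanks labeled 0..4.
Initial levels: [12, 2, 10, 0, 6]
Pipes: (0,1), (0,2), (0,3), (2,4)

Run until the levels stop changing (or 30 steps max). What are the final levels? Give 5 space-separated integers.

Step 1: flows [0->1,0->2,0->3,2->4] -> levels [9 3 10 1 7]
Step 2: flows [0->1,2->0,0->3,2->4] -> levels [8 4 8 2 8]
Step 3: flows [0->1,0=2,0->3,2=4] -> levels [6 5 8 3 8]
Step 4: flows [0->1,2->0,0->3,2=4] -> levels [5 6 7 4 8]
Step 5: flows [1->0,2->0,0->3,4->2] -> levels [6 5 7 5 7]
Step 6: flows [0->1,2->0,0->3,2=4] -> levels [5 6 6 6 7]
Step 7: flows [1->0,2->0,3->0,4->2] -> levels [8 5 6 5 6]
Step 8: flows [0->1,0->2,0->3,2=4] -> levels [5 6 7 6 6]
Step 9: flows [1->0,2->0,3->0,2->4] -> levels [8 5 5 5 7]
Step 10: flows [0->1,0->2,0->3,4->2] -> levels [5 6 7 6 6]
  -> period-2 cycle: step 10 state = step 8 state; never stabilizes
  -> state at step 30: (30-8) mod 2 = 0, same as step 8 -> [5 6 7 6 6]

Answer: 5 6 7 6 6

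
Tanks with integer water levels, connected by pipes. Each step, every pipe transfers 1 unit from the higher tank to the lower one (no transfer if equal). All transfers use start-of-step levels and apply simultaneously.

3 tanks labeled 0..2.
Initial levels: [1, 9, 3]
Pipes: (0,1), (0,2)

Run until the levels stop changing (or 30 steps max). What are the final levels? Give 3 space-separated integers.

Step 1: flows [1->0,2->0] -> levels [3 8 2]
Step 2: flows [1->0,0->2] -> levels [3 7 3]
Step 3: flows [1->0,0=2] -> levels [4 6 3]
Step 4: flows [1->0,0->2] -> levels [4 5 4]
Step 5: flows [1->0,0=2] -> levels [5 4 4]
Step 6: flows [0->1,0->2] -> levels [3 5 5]
Step 7: flows [1->0,2->0] -> levels [5 4 4]
  -> period-2 cycle: step 7 state = step 5 state; never stabilizes
  -> state at step 30: (30-5) mod 2 = 1, same as step 6 -> [3 5 5]

Answer: 3 5 5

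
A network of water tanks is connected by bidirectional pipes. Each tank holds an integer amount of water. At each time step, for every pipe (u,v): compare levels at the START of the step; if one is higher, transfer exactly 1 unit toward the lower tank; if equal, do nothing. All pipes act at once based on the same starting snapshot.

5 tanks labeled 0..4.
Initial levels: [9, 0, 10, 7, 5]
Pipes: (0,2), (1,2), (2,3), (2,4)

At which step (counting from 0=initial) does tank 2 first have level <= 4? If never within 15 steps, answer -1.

Answer: 5

Derivation:
Step 1: flows [2->0,2->1,2->3,2->4] -> levels [10 1 6 8 6]
Step 2: flows [0->2,2->1,3->2,2=4] -> levels [9 2 7 7 6]
Step 3: flows [0->2,2->1,2=3,2->4] -> levels [8 3 6 7 7]
Step 4: flows [0->2,2->1,3->2,4->2] -> levels [7 4 8 6 6]
Step 5: flows [2->0,2->1,2->3,2->4] -> levels [8 5 4 7 7]
Tank 2 first reaches <=4 at step 5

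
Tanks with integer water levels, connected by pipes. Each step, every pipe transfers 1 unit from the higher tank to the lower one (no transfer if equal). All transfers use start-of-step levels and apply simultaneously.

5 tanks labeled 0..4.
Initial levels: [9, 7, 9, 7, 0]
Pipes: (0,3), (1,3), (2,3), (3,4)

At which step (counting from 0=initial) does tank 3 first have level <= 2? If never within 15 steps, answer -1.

Answer: -1

Derivation:
Step 1: flows [0->3,1=3,2->3,3->4] -> levels [8 7 8 8 1]
Step 2: flows [0=3,3->1,2=3,3->4] -> levels [8 8 8 6 2]
Step 3: flows [0->3,1->3,2->3,3->4] -> levels [7 7 7 8 3]
Step 4: flows [3->0,3->1,3->2,3->4] -> levels [8 8 8 4 4]
Step 5: flows [0->3,1->3,2->3,3=4] -> levels [7 7 7 7 4]
Step 6: flows [0=3,1=3,2=3,3->4] -> levels [7 7 7 6 5]
Step 7: flows [0->3,1->3,2->3,3->4] -> levels [6 6 6 8 6]
Step 8: flows [3->0,3->1,3->2,3->4] -> levels [7 7 7 4 7]
Step 9: flows [0->3,1->3,2->3,4->3] -> levels [6 6 6 8 6]
  -> period-2 cycle (repeats step 7); tank 3 never drops to <=2
Tank 3 never reaches <=2 within 15 steps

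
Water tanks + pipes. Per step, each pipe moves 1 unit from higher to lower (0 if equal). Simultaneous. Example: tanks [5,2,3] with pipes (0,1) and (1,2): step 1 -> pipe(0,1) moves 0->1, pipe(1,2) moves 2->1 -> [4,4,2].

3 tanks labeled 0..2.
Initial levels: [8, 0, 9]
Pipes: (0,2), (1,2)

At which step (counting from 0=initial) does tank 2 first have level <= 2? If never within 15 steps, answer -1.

Answer: -1

Derivation:
Step 1: flows [2->0,2->1] -> levels [9 1 7]
Step 2: flows [0->2,2->1] -> levels [8 2 7]
Step 3: flows [0->2,2->1] -> levels [7 3 7]
Step 4: flows [0=2,2->1] -> levels [7 4 6]
Step 5: flows [0->2,2->1] -> levels [6 5 6]
Step 6: flows [0=2,2->1] -> levels [6 6 5]
Step 7: flows [0->2,1->2] -> levels [5 5 7]
Step 8: flows [2->0,2->1] -> levels [6 6 5]
  -> period-2 cycle (repeats step 6); tank 2 never drops to <=2
Tank 2 never reaches <=2 within 15 steps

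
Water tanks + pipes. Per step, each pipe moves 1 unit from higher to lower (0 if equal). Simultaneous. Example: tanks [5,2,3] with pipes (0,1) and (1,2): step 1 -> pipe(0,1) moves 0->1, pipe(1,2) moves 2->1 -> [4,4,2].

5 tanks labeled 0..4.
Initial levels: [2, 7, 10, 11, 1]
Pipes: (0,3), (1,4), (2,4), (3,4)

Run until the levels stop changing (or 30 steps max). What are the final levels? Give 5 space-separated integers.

Step 1: flows [3->0,1->4,2->4,3->4] -> levels [3 6 9 9 4]
Step 2: flows [3->0,1->4,2->4,3->4] -> levels [4 5 8 7 7]
Step 3: flows [3->0,4->1,2->4,3=4] -> levels [5 6 7 6 7]
Step 4: flows [3->0,4->1,2=4,4->3] -> levels [6 7 7 6 5]
Step 5: flows [0=3,1->4,2->4,3->4] -> levels [6 6 6 5 8]
Step 6: flows [0->3,4->1,4->2,4->3] -> levels [5 7 7 7 5]
Step 7: flows [3->0,1->4,2->4,3->4] -> levels [6 6 6 5 8]
  -> period-2 cycle: step 7 state = step 5 state; never stabilizes
  -> state at step 30: (30-5) mod 2 = 1, same as step 6 -> [5 7 7 7 5]

Answer: 5 7 7 7 5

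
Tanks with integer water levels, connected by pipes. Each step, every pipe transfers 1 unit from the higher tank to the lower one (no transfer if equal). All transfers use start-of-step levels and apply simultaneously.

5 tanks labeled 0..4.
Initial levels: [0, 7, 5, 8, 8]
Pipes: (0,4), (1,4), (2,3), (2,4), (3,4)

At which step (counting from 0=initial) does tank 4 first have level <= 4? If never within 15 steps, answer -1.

Step 1: flows [4->0,4->1,3->2,4->2,3=4] -> levels [1 8 7 7 5]
Step 2: flows [4->0,1->4,2=3,2->4,3->4] -> levels [2 7 6 6 7]
Step 3: flows [4->0,1=4,2=3,4->2,4->3] -> levels [3 7 7 7 4]
Tank 4 first reaches <=4 at step 3

Answer: 3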